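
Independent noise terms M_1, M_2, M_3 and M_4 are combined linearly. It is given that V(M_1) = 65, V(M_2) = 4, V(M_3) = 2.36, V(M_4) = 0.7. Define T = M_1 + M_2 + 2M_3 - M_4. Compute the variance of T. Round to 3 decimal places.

79.140

By independence, V(T) = (1)²V(M_1) + (1)²V(M_2) + (2)²V(M_3) + (-1)²V(M_4)
= (1)²·65 + (1)²·4 + (2)²·2.36 + (-1)²·0.7 = 79.14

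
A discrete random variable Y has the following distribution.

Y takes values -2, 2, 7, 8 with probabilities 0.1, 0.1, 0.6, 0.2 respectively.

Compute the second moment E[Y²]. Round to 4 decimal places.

43.0000

E[Y²] = (-2)²(0.1) + (2)²(0.1) + (7)²(0.6) + (8)²(0.2) = 43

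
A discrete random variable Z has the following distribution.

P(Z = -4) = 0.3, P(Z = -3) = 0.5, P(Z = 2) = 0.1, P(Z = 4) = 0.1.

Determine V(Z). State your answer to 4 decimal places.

6.8900

E[Z] = (-4)(0.3) + (-3)(0.5) + (2)(0.1) + (4)(0.1) = -2.1
E[Z²] = (-4)²(0.3) + (-3)²(0.5) + (2)²(0.1) + (4)²(0.1) = 11.3
V(Z) = E[Z²] − (E[Z])² = 11.3 − (-2.1)² = 6.89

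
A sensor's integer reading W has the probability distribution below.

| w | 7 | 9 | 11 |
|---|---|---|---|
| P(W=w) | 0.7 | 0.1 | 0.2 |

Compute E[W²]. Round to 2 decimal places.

E[W²] = (7)²(0.7) + (9)²(0.1) + (11)²(0.2) = 66.6

66.60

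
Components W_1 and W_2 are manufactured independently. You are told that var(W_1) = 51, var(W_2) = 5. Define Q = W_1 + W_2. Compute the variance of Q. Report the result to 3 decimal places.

56.000

By independence, var(Q) = (1)²var(W_1) + (1)²var(W_2)
= (1)²·51 + (1)²·5 = 56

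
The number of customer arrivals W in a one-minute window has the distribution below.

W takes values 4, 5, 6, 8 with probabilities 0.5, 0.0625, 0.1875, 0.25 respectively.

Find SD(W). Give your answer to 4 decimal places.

E[W] = (4)(0.5) + (5)(0.0625) + (6)(0.1875) + (8)(0.25) = 5.4375
E[W²] = (4)²(0.5) + (5)²(0.0625) + (6)²(0.1875) + (8)²(0.25) = 32.3125
Var(W) = E[W²] − (E[W])² = 32.3125 − (5.4375)² = 2.74609375
SD(W) = √2.74609375 ≈ 1.6571

1.6571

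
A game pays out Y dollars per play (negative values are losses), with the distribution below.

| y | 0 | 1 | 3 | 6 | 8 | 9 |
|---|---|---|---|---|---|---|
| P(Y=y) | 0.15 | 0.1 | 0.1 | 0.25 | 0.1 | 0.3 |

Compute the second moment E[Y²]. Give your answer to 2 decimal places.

40.70

E[Y²] = (0)²(0.15) + (1)²(0.1) + (3)²(0.1) + (6)²(0.25) + (8)²(0.1) + (9)²(0.3) = 40.7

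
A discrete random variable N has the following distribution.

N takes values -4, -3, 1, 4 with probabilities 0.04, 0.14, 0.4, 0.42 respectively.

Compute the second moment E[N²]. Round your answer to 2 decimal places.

E[N²] = (-4)²(0.04) + (-3)²(0.14) + (1)²(0.4) + (4)²(0.42) = 9.02

9.02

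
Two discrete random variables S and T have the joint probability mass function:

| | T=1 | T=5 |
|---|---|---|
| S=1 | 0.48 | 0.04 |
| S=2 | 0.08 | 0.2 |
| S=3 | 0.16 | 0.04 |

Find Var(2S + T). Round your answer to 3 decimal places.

7.130

E[S] = 1.68,  E[T] = 2.12,  E[ST] = 3.92
Var(S) = 3.44 − (1.68)² = 0.6176;  Var(T) = 7.72 − (2.12)² = 3.2256
Cov(S,T) = 3.92 − (1.68)(2.12) = 0.3584
Var(2S + T) = (2)²·0.6176 + (1)²·3.2256 + 2·(2)·(1)·0.3584 = 7.1296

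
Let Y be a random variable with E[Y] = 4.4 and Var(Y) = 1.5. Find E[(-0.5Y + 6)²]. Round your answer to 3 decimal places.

E[-0.5Y + 6] = -0.5·4.4 + 6 = 3.8
Var(-0.5Y + 6) = (-0.5)²·1.5 = 0.375
E[(-0.5Y + 6)²] = Var((-0.5Y + 6)) + (E[(-0.5Y + 6)])² = 0.375 + (3.8)² = 14.815

14.815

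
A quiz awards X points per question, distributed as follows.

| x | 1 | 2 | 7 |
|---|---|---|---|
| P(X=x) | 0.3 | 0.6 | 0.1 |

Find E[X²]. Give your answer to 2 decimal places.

E[X²] = (1)²(0.3) + (2)²(0.6) + (7)²(0.1) = 7.6

7.60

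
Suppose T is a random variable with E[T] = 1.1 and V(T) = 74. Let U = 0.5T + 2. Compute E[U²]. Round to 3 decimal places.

25.003

E[0.5T + 2] = 0.5·1.1 + 2 = 2.55
V(0.5T + 2) = (0.5)²·74 = 18.5
E[U²] = V(U) + (E[U])² = 18.5 + (2.55)² = 25.0025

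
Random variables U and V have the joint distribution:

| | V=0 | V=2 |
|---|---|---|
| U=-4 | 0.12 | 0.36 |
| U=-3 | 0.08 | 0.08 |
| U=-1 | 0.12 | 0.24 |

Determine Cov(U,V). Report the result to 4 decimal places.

-0.0864

E[U] = -2.76,  E[V] = 1.36
E[UV] = -3.84
Cov(U,V) = E[UV] − E[U]E[V] = -3.84 − (-2.76)(1.36) = -0.0864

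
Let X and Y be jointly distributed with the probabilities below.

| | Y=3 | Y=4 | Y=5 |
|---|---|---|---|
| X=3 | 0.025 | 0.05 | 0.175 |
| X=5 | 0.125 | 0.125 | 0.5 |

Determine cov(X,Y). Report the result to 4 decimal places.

-0.0375

E[X] = 4.5,  E[Y] = 4.525
E[XY] = 20.325
cov(X,Y) = E[XY] − E[X]E[Y] = 20.325 − (4.5)(4.525) = -0.0375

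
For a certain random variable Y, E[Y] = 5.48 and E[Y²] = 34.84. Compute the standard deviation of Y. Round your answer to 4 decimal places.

2.1931

V(Y) = 34.84 − (5.48)² = 4.8096
σ(Y) = √4.8096 ≈ 2.1931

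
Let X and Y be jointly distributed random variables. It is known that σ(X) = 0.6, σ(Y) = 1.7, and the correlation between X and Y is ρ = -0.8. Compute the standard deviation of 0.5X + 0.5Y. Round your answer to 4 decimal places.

0.6360

Var(X) = (0.6)² = 0.36;  Var(Y) = (1.7)² = 2.89
cov(X,Y) = ρ·σ(X)·σ(Y) = -0.8·0.6·1.7 = -0.816
Var(0.5X + 0.5Y) = (0.5)²·Var(X) + (0.5)²·Var(Y) + 2·(0.5)·(0.5)·cov(X,Y)
= 0.25·0.36 + 0.25·2.89 + 0.5·-0.816 = 0.4045
σ(0.5X + 0.5Y) = √0.4045 ≈ 0.6360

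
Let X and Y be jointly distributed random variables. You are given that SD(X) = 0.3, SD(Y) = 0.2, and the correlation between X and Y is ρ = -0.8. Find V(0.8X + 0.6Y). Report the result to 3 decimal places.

V(X) = (0.3)² = 0.09;  V(Y) = (0.2)² = 0.04
Cov(X,Y) = ρ·SD(X)·SD(Y) = -0.8·0.3·0.2 = -0.048
V(0.8X + 0.6Y) = (0.8)²·V(X) + (0.6)²·V(Y) + 2·(0.8)·(0.6)·Cov(X,Y)
= 0.64·0.09 + 0.36·0.04 + 0.96·-0.048 = 0.02592

0.026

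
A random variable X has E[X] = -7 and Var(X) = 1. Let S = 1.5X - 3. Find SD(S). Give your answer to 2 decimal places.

1.50

Var(1.5X - 3) = (1.5)²·1 = 2.25
SD(S) = √2.25 ≈ 1.50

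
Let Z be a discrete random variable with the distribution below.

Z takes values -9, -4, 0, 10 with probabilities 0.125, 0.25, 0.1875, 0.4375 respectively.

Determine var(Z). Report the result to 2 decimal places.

E[Z] = (-9)(0.125) + (-4)(0.25) + (0)(0.1875) + (10)(0.4375) = 2.25
E[Z²] = (-9)²(0.125) + (-4)²(0.25) + (0)²(0.1875) + (10)²(0.4375) = 57.875
var(Z) = E[Z²] − (E[Z])² = 57.875 − (2.25)² = 52.8125

52.81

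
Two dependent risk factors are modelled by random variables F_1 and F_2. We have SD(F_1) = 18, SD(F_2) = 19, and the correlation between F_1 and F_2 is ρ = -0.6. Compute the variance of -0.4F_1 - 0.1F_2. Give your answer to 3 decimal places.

39.034

Var(F_1) = (18)² = 324;  Var(F_2) = (19)² = 361
cov(F_1,F_2) = ρ·SD(F_1)·SD(F_2) = -0.6·18·19 = -205.2
Var(-0.4F_1 - 0.1F_2) = (-0.4)²·Var(F_1) + (-0.1)²·Var(F_2) + 2·(-0.4)·(-0.1)·cov(F_1,F_2)
= 0.16·324 + 0.01·361 + 0.08·-205.2 = 39.034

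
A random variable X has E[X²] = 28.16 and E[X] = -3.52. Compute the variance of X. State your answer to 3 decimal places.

15.770

var(X) = 28.16 − (-3.52)² = 15.7696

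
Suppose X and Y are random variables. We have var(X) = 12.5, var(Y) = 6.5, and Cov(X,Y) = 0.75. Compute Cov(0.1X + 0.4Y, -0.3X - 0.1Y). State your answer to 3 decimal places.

Cov(0.1X + 0.4Y, -0.3X - 0.1Y) = (0.1)(-0.3)var(X) + (0.4)(-0.1)var(Y) + [(0.1)(-0.1) + (0.4)(-0.3)]Cov(X,Y)
= -0.03·12.5 + -0.04·6.5 + -0.13·0.75 = -0.7325

-0.733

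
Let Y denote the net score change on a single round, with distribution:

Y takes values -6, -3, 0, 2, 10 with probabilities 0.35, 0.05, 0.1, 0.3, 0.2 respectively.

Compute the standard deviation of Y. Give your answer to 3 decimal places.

5.842

E[Y] = (-6)(0.35) + (-3)(0.05) + (0)(0.1) + (2)(0.3) + (10)(0.2) = 0.35
E[Y²] = (-6)²(0.35) + (-3)²(0.05) + (0)²(0.1) + (2)²(0.3) + (10)²(0.2) = 34.25
V(Y) = E[Y²] − (E[Y])² = 34.25 − (0.35)² = 34.1275
σ(Y) = √34.1275 ≈ 5.842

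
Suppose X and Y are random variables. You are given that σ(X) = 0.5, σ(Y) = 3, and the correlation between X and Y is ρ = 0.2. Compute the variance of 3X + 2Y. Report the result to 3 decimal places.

41.850

V(X) = (0.5)² = 0.25;  V(Y) = (3)² = 9
Cov(X,Y) = ρ·σ(X)·σ(Y) = 0.2·0.5·3 = 0.3
V(3X + 2Y) = (3)²·V(X) + (2)²·V(Y) + 2·(3)·(2)·Cov(X,Y)
= 9·0.25 + 4·9 + 12·0.3 = 41.85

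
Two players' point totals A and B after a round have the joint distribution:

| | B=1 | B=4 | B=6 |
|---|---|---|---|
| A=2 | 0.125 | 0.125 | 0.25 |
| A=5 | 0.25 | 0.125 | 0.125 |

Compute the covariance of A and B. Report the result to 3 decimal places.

E[A] = 3.5,  E[B] = 3.625
E[AB] = 11.75
Cov(A,B) = E[AB] − E[A]E[B] = 11.75 − (3.5)(3.625) = -0.9375

-0.938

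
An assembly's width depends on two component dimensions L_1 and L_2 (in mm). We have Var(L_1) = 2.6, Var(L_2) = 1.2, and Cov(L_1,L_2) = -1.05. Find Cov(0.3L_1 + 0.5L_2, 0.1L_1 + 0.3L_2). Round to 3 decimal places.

Cov(0.3L_1 + 0.5L_2, 0.1L_1 + 0.3L_2) = (0.3)(0.1)Var(L_1) + (0.5)(0.3)Var(L_2) + [(0.3)(0.3) + (0.5)(0.1)]Cov(L_1,L_2)
= 0.03·2.6 + 0.15·1.2 + 0.14·-1.05 = 0.111

0.111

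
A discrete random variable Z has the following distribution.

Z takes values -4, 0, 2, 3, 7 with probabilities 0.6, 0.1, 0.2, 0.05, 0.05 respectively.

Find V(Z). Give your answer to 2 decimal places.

E[Z] = (-4)(0.6) + (0)(0.1) + (2)(0.2) + (3)(0.05) + (7)(0.05) = -1.5
E[Z²] = (-4)²(0.6) + (0)²(0.1) + (2)²(0.2) + (3)²(0.05) + (7)²(0.05) = 13.3
V(Z) = E[Z²] − (E[Z])² = 13.3 − (-1.5)² = 11.05

11.05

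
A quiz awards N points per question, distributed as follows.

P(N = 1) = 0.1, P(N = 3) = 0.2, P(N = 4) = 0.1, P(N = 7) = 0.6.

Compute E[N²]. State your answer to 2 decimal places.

32.90

E[N²] = (1)²(0.1) + (3)²(0.2) + (4)²(0.1) + (7)²(0.6) = 32.9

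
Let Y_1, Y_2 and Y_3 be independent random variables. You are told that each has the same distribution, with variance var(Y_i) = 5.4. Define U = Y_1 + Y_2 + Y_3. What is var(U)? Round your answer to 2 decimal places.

16.20

By independence, var(U) = (1)²var(Y_1) + (1)²var(Y_2) + (1)²var(Y_3)
= (1)²·5.4 + (1)²·5.4 + (1)²·5.4 = 16.2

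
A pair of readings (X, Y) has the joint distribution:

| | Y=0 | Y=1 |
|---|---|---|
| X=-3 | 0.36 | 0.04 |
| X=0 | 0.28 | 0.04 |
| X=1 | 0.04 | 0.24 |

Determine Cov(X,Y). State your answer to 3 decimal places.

0.414

E[X] = -0.92,  E[Y] = 0.32
E[XY] = 0.12
Cov(X,Y) = E[XY] − E[X]E[Y] = 0.12 − (-0.92)(0.32) = 0.4144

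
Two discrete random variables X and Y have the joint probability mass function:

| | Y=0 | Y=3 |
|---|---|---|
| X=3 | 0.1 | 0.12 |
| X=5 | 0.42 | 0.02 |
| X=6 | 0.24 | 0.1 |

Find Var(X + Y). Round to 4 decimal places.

E[X] = 4.9,  E[Y] = 0.72,  E[XY] = 3.18
Var(X) = 25.22 − (4.9)² = 1.21;  Var(Y) = 2.16 − (0.72)² = 1.6416
Cov(X,Y) = 3.18 − (4.9)(0.72) = -0.348
Var(X + Y) = (1)²·1.21 + (1)²·1.6416 + 2·(1)·(1)·-0.348 = 2.1556

2.1556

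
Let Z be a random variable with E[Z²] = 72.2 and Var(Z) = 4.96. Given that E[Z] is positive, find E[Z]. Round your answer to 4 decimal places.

8.2000

(E[Z])² = E[Z²] − Var(Z) = 72.2 − 4.96 = 67.24
E[Z] = √67.24 = 8.2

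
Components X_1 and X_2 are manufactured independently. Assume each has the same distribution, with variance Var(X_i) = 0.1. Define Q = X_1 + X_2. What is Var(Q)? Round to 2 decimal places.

By independence, Var(Q) = (1)²Var(X_1) + (1)²Var(X_2)
= (1)²·0.1 + (1)²·0.1 = 0.2

0.20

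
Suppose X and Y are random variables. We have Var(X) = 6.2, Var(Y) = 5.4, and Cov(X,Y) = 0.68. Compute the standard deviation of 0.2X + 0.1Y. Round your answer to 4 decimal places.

Var(0.2X + 0.1Y) = (0.2)²·Var(X) + (0.1)²·Var(Y) + 2·(0.2)·(0.1)·Cov(X,Y)
= 0.04·6.2 + 0.01·5.4 + 0.04·0.68 = 0.3292
SD(0.2X + 0.1Y) = √0.3292 ≈ 0.5738

0.5738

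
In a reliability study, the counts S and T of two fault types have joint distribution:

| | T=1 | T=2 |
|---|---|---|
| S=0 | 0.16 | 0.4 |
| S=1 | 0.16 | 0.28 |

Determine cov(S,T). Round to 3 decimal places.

E[S] = 0.44,  E[T] = 1.68
E[ST] = 0.72
cov(S,T) = E[ST] − E[S]E[T] = 0.72 − (0.44)(1.68) = -0.0192

-0.019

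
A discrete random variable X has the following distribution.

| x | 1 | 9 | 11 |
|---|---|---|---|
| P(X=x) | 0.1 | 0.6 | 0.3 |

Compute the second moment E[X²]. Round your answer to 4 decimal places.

E[X²] = (1)²(0.1) + (9)²(0.6) + (11)²(0.3) = 85

85.0000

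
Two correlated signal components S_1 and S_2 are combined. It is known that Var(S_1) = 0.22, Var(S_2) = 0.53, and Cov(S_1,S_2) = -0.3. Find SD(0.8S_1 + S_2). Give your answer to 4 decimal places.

0.4368

Var(0.8S_1 + S_2) = (0.8)²·Var(S_1) + (1)²·Var(S_2) + 2·(0.8)·(1)·Cov(S_1,S_2)
= 0.64·0.22 + 1·0.53 + 1.6·-0.3 = 0.1908
SD(0.8S_1 + S_2) = √0.1908 ≈ 0.4368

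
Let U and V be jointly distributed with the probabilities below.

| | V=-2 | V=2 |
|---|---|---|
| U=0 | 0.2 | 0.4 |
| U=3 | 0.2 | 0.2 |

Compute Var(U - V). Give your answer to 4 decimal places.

E[U] = 1.2,  E[V] = 0.4,  E[UV] = 0
Var(U) = 3.6 − (1.2)² = 2.16;  Var(V) = 4 − (0.4)² = 3.84
Cov(U,V) = 0 − (1.2)(0.4) = -0.48
Var(U - V) = (1)²·2.16 + (-1)²·3.84 + 2·(1)·(-1)·-0.48 = 6.96

6.9600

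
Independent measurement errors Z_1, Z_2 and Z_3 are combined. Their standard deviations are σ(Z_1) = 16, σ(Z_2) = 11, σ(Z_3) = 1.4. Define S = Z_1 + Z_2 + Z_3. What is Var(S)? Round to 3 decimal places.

Var(Z_1) = 256, Var(Z_2) = 121, Var(Z_3) = 1.96
By independence, Var(S) = (1)²Var(Z_1) + (1)²Var(Z_2) + (1)²Var(Z_3)
= (1)²·256 + (1)²·121 + (1)²·1.96 = 378.96

378.960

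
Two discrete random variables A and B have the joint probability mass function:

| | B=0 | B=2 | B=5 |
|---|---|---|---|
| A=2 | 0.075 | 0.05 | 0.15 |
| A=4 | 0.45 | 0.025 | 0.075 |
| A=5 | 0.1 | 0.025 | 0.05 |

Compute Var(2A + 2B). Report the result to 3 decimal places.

E[A] = 3.625,  E[B] = 1.575,  E[AB] = 4.9
Var(A) = 14.275 − (3.625)² = 1.134375;  Var(B) = 7.275 − (1.575)² = 4.794375
Cov(A,B) = 4.9 − (3.625)(1.575) = -0.809375
Var(2A + 2B) = (2)²·1.134375 + (2)²·4.794375 + 2·(2)·(2)·-0.809375 = 17.24

17.240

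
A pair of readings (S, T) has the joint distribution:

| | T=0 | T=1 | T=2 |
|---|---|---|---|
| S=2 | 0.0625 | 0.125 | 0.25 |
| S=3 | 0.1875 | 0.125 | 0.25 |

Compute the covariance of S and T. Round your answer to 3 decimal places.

-0.078

E[S] = 2.5625,  E[T] = 1.25
E[ST] = 3.125
Cov(S,T) = E[ST] − E[S]E[T] = 3.125 − (2.5625)(1.25) = -0.078125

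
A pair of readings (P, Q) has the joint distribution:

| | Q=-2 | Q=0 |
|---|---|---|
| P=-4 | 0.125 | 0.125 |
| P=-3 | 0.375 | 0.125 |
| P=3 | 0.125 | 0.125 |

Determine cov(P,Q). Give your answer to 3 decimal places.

0.313

E[P] = -1.75,  E[Q] = -1.25
E[PQ] = 2.5
cov(P,Q) = E[PQ] − E[P]E[Q] = 2.5 − (-1.75)(-1.25) = 0.3125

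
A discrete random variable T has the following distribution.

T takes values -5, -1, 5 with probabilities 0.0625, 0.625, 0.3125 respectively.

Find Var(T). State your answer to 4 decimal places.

9.6094

E[T] = (-5)(0.0625) + (-1)(0.625) + (5)(0.3125) = 0.625
E[T²] = (-5)²(0.0625) + (-1)²(0.625) + (5)²(0.3125) = 10
Var(T) = E[T²] − (E[T])² = 10 − (0.625)² = 9.609375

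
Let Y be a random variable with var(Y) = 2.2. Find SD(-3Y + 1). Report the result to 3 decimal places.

var(-3Y + 1) = (-3)²·2.2 = 19.8
SD(-3Y + 1) = √19.8 ≈ 4.450

4.450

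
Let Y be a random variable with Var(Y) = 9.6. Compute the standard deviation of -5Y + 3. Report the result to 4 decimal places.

15.4919

Var(-5Y + 3) = (-5)²·9.6 = 240
SD(-5Y + 3) = √240 ≈ 15.4919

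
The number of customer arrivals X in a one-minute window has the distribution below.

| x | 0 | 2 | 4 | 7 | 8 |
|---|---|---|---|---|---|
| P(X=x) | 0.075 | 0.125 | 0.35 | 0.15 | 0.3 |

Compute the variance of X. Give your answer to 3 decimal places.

E[X] = (0)(0.075) + (2)(0.125) + (4)(0.35) + (7)(0.15) + (8)(0.3) = 5.1
E[X²] = (0)²(0.075) + (2)²(0.125) + (4)²(0.35) + (7)²(0.15) + (8)²(0.3) = 32.65
Var(X) = E[X²] − (E[X])² = 32.65 − (5.1)² = 6.64

6.640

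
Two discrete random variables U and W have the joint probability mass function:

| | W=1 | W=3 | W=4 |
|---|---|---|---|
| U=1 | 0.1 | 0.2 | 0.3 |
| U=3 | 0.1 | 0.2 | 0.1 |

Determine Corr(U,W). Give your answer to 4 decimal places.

E[U] = 1.8,  E[W] = 3
E[UW] = 5.2
cov(U,W) = E[UW] − E[U]E[W] = 5.2 − (1.8)(3) = -0.2
var(U) = 0.96,  var(W) = 1.2
ρ = -0.2 / √(0.96·1.2) ≈ -0.1863

-0.1863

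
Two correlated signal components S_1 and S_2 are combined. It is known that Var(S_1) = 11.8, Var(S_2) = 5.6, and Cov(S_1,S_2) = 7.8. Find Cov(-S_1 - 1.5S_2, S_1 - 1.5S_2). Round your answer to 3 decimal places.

Cov(-S_1 - 1.5S_2, S_1 - 1.5S_2) = (-1)(1)Var(S_1) + (-1.5)(-1.5)Var(S_2) + [(-1)(-1.5) + (-1.5)(1)]Cov(S_1,S_2)
= -1·11.8 + 2.25·5.6 + 0·7.8 = 0.8

0.800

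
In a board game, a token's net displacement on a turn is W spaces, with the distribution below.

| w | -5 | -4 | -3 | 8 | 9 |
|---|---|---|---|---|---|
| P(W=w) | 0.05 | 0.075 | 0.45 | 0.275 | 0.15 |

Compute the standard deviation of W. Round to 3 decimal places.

E[W] = (-5)(0.05) + (-4)(0.075) + (-3)(0.45) + (8)(0.275) + (9)(0.15) = 1.65
E[W²] = (-5)²(0.05) + (-4)²(0.075) + (-3)²(0.45) + (8)²(0.275) + (9)²(0.15) = 36.25
V(W) = E[W²] − (E[W])² = 36.25 − (1.65)² = 33.5275
SD(W) = √33.5275 ≈ 5.790

5.790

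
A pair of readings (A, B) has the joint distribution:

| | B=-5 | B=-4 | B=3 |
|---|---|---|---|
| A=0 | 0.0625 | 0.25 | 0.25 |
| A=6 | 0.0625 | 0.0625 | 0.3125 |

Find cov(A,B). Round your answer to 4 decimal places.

2.7422

E[A] = 2.625,  E[B] = -0.1875
E[AB] = 2.25
cov(A,B) = E[AB] − E[A]E[B] = 2.25 − (2.625)(-0.1875) = 2.7421875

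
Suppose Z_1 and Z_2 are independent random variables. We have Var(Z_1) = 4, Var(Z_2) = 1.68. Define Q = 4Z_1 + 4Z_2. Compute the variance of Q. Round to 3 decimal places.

By independence, Var(Q) = (4)²Var(Z_1) + (4)²Var(Z_2)
= (4)²·4 + (4)²·1.68 = 90.88

90.880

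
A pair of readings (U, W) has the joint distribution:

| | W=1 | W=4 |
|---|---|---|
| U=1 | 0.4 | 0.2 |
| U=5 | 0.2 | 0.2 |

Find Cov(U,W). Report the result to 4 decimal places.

0.4800

E[U] = 2.6,  E[W] = 2.2
E[UW] = 6.2
Cov(U,W) = E[UW] − E[U]E[W] = 6.2 − (2.6)(2.2) = 0.48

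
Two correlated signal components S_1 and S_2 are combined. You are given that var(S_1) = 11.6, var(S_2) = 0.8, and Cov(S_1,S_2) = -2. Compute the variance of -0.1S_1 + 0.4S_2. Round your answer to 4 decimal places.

var(-0.1S_1 + 0.4S_2) = (-0.1)²·var(S_1) + (0.4)²·var(S_2) + 2·(-0.1)·(0.4)·Cov(S_1,S_2)
= 0.01·11.6 + 0.16·0.8 + -0.08·-2 = 0.404

0.4040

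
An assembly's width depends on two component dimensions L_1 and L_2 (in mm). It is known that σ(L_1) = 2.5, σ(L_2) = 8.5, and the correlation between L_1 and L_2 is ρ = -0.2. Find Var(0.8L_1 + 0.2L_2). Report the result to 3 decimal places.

Var(L_1) = (2.5)² = 6.25;  Var(L_2) = (8.5)² = 72.25
Cov(L_1,L_2) = ρ·σ(L_1)·σ(L_2) = -0.2·2.5·8.5 = -4.25
Var(0.8L_1 + 0.2L_2) = (0.8)²·Var(L_1) + (0.2)²·Var(L_2) + 2·(0.8)·(0.2)·Cov(L_1,L_2)
= 0.64·6.25 + 0.04·72.25 + 0.32·-4.25 = 5.53

5.530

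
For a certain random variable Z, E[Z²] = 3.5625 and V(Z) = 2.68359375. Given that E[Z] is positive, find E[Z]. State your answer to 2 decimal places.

(E[Z])² = E[Z²] − V(Z) = 3.5625 − 2.68359375 = 0.87890625
E[Z] = √0.87890625 = 0.9375

0.94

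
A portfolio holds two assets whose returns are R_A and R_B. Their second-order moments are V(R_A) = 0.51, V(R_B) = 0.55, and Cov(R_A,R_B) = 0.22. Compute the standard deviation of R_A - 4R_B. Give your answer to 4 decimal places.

2.7477

V(R_A - 4R_B) = (1)²·V(R_A) + (-4)²·V(R_B) + 2·(1)·(-4)·Cov(R_A,R_B)
= 1·0.51 + 16·0.55 + -8·0.22 = 7.55
sd(R_A - 4R_B) = √7.55 ≈ 2.7477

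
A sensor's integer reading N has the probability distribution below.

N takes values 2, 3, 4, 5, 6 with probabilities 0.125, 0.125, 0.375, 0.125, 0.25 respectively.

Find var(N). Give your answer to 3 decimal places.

1.688

E[N] = (2)(0.125) + (3)(0.125) + (4)(0.375) + (5)(0.125) + (6)(0.25) = 4.25
E[N²] = (2)²(0.125) + (3)²(0.125) + (4)²(0.375) + (5)²(0.125) + (6)²(0.25) = 19.75
var(N) = E[N²] − (E[N])² = 19.75 − (4.25)² = 1.6875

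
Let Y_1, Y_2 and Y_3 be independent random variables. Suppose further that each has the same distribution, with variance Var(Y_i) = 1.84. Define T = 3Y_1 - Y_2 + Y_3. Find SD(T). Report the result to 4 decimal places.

4.4989

By independence, Var(T) = (3)²Var(Y_1) + (-1)²Var(Y_2) + (1)²Var(Y_3)
= (3)²·1.84 + (-1)²·1.84 + (1)²·1.84 = 20.24
SD(T) = √20.24 ≈ 4.4989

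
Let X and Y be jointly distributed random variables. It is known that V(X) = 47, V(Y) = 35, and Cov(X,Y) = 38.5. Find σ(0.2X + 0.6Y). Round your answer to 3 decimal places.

V(0.2X + 0.6Y) = (0.2)²·V(X) + (0.6)²·V(Y) + 2·(0.2)·(0.6)·Cov(X,Y)
= 0.04·47 + 0.36·35 + 0.24·38.5 = 23.72
σ(0.2X + 0.6Y) = √23.72 ≈ 4.870

4.870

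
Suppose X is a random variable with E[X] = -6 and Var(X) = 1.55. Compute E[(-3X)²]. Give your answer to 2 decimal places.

E[-3X] = -3·-6 = 18
Var(-3X) = (-3)²·1.55 = 13.95
E[(-3X)²] = Var((-3X)) + (E[(-3X)])² = 13.95 + (18)² = 337.95

337.95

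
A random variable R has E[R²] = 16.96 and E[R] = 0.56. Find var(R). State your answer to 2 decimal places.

16.65

var(R) = 16.96 − (0.56)² = 16.6464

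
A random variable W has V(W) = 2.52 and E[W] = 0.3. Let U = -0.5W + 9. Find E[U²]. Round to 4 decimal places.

78.9525

E[-0.5W + 9] = -0.5·0.3 + 9 = 8.85
V(-0.5W + 9) = (-0.5)²·2.52 = 0.63
E[U²] = V(U) + (E[U])² = 0.63 + (8.85)² = 78.9525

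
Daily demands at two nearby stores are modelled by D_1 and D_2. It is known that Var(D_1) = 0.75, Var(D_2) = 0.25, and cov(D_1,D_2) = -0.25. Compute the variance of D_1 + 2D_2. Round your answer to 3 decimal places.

0.750

Var(D_1 + 2D_2) = (1)²·Var(D_1) + (2)²·Var(D_2) + 2·(1)·(2)·cov(D_1,D_2)
= 1·0.75 + 4·0.25 + 4·-0.25 = 0.75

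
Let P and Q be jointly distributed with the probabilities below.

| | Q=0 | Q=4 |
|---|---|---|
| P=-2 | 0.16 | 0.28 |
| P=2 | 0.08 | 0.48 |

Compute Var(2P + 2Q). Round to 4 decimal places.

34.4064

E[P] = 0.24,  E[Q] = 3.04,  E[PQ] = 1.6
Var(P) = 4 − (0.24)² = 3.9424;  Var(Q) = 12.16 − (3.04)² = 2.9184
cov(P,Q) = 1.6 − (0.24)(3.04) = 0.8704
Var(2P + 2Q) = (2)²·3.9424 + (2)²·2.9184 + 2·(2)·(2)·0.8704 = 34.4064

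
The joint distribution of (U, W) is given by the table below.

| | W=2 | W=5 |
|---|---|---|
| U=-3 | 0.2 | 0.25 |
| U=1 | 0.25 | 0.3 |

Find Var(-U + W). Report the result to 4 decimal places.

E[U] = -0.8,  E[W] = 3.65,  E[UW] = -2.95
Var(U) = 4.6 − (-0.8)² = 3.96;  Var(W) = 15.55 − (3.65)² = 2.2275
Cov(U,W) = -2.95 − (-0.8)(3.65) = -0.03
Var(-U + W) = (-1)²·3.96 + (1)²·2.2275 + 2·(-1)·(1)·-0.03 = 6.2475

6.2475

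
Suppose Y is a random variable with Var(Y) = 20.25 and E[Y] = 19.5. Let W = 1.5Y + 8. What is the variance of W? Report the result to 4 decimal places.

Var(1.5Y + 8) = (1.5)²·Var(Y) = 2.25·20.25 = 45.5625

45.5625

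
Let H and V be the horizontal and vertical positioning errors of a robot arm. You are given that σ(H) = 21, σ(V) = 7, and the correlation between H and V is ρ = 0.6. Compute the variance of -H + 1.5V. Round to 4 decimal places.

Var(H) = (21)² = 441;  Var(V) = (7)² = 49
Cov(H,V) = ρ·σ(H)·σ(V) = 0.6·21·7 = 88.2
Var(-H + 1.5V) = (-1)²·Var(H) + (1.5)²·Var(V) + 2·(-1)·(1.5)·Cov(H,V)
= 1·441 + 2.25·49 + -3·88.2 = 286.65

286.6500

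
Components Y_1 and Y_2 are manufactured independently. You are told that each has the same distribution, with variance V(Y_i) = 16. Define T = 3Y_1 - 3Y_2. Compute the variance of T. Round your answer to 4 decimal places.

By independence, V(T) = (3)²V(Y_1) + (-3)²V(Y_2)
= (3)²·16 + (-3)²·16 = 288

288.0000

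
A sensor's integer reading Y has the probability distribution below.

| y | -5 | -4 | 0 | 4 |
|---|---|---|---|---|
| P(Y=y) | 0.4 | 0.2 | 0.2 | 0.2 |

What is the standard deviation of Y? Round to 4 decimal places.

E[Y] = (-5)(0.4) + (-4)(0.2) + (0)(0.2) + (4)(0.2) = -2
E[Y²] = (-5)²(0.4) + (-4)²(0.2) + (0)²(0.2) + (4)²(0.2) = 16.4
V(Y) = E[Y²] − (E[Y])² = 16.4 − (-2)² = 12.4
σ(Y) = √12.4 ≈ 3.5214

3.5214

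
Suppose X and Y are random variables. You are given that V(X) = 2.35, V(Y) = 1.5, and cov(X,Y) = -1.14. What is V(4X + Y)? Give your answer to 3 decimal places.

29.980

V(4X + Y) = (4)²·V(X) + (1)²·V(Y) + 2·(4)·(1)·cov(X,Y)
= 16·2.35 + 1·1.5 + 8·-1.14 = 29.98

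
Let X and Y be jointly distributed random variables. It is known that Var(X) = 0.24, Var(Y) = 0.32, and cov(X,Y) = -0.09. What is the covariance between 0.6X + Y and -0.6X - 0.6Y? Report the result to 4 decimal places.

cov(0.6X + Y, -0.6X - 0.6Y) = (0.6)(-0.6)Var(X) + (1)(-0.6)Var(Y) + [(0.6)(-0.6) + (1)(-0.6)]cov(X,Y)
= -0.36·0.24 + -0.6·0.32 + -0.96·-0.09 = -0.192

-0.1920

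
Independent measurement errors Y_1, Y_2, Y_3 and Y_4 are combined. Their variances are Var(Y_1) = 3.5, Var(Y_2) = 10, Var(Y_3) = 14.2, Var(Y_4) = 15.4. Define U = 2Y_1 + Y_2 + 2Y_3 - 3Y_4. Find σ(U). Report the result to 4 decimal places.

By independence, Var(U) = (2)²Var(Y_1) + (1)²Var(Y_2) + (2)²Var(Y_3) + (-3)²Var(Y_4)
= (2)²·3.5 + (1)²·10 + (2)²·14.2 + (-3)²·15.4 = 219.4
σ(U) = √219.4 ≈ 14.8122

14.8122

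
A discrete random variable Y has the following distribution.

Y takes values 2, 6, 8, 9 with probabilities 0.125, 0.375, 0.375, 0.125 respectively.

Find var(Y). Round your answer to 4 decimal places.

4.2344

E[Y] = (2)(0.125) + (6)(0.375) + (8)(0.375) + (9)(0.125) = 6.625
E[Y²] = (2)²(0.125) + (6)²(0.375) + (8)²(0.375) + (9)²(0.125) = 48.125
var(Y) = E[Y²] − (E[Y])² = 48.125 − (6.625)² = 4.234375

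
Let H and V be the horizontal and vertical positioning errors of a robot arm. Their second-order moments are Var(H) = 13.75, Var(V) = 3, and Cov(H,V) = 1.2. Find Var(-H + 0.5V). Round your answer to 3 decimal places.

Var(-H + 0.5V) = (-1)²·Var(H) + (0.5)²·Var(V) + 2·(-1)·(0.5)·Cov(H,V)
= 1·13.75 + 0.25·3 + -1·1.2 = 13.3

13.300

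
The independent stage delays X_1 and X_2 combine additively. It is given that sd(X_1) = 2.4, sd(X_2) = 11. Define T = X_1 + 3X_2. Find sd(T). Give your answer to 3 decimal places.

33.087

Var(X_1) = 5.76, Var(X_2) = 121
By independence, Var(T) = (1)²Var(X_1) + (3)²Var(X_2)
= (1)²·5.76 + (3)²·121 = 1094.76
sd(T) = √1094.76 ≈ 33.087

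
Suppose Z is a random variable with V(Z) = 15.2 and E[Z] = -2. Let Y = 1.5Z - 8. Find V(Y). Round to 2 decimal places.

V(1.5Z - 8) = (1.5)²·V(Z) = 2.25·15.2 = 34.2

34.20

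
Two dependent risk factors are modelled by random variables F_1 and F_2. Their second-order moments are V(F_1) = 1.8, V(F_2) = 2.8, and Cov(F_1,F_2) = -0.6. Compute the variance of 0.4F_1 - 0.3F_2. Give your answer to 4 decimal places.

0.6840

V(0.4F_1 - 0.3F_2) = (0.4)²·V(F_1) + (-0.3)²·V(F_2) + 2·(0.4)·(-0.3)·Cov(F_1,F_2)
= 0.16·1.8 + 0.09·2.8 + -0.24·-0.6 = 0.684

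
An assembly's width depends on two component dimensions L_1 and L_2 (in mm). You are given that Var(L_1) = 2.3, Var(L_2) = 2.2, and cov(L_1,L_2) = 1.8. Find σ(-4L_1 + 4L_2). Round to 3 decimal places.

Var(-4L_1 + 4L_2) = (-4)²·Var(L_1) + (4)²·Var(L_2) + 2·(-4)·(4)·cov(L_1,L_2)
= 16·2.3 + 16·2.2 + -32·1.8 = 14.4
σ(-4L_1 + 4L_2) = √14.4 ≈ 3.795

3.795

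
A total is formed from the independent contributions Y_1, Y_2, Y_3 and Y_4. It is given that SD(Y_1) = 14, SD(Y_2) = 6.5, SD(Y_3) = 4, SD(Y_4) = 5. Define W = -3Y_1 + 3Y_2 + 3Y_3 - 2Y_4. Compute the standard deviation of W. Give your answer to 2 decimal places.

48.87

Var(Y_1) = 196, Var(Y_2) = 42.25, Var(Y_3) = 16, Var(Y_4) = 25
By independence, Var(W) = (-3)²Var(Y_1) + (3)²Var(Y_2) + (3)²Var(Y_3) + (-2)²Var(Y_4)
= (-3)²·196 + (3)²·42.25 + (3)²·16 + (-2)²·25 = 2388.25
SD(W) = √2388.25 ≈ 48.87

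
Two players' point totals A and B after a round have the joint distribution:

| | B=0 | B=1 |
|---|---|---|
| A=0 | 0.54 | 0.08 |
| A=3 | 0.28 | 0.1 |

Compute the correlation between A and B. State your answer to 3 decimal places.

0.169

E[A] = 1.14,  E[B] = 0.18
E[AB] = 0.3
Cov(A,B) = E[AB] − E[A]E[B] = 0.3 − (1.14)(0.18) = 0.0948
V(A) = 2.1204,  V(B) = 0.1476
ρ = 0.0948 / √(2.1204·0.1476) ≈ 0.169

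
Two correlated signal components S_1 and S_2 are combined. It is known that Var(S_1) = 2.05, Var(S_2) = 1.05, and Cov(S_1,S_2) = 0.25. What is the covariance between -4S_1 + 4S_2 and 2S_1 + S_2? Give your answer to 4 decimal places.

-11.2000

Cov(-4S_1 + 4S_2, 2S_1 + S_2) = (-4)(2)Var(S_1) + (4)(1)Var(S_2) + [(-4)(1) + (4)(2)]Cov(S_1,S_2)
= -8·2.05 + 4·1.05 + 4·0.25 = -11.2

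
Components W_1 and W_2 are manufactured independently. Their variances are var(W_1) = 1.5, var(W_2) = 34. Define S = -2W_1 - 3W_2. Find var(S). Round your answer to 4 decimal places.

By independence, var(S) = (-2)²var(W_1) + (-3)²var(W_2)
= (-2)²·1.5 + (-3)²·34 = 312

312.0000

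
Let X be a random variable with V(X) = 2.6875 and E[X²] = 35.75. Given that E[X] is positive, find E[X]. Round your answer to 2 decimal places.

5.75

(E[X])² = E[X²] − V(X) = 35.75 − 2.6875 = 33.0625
E[X] = √33.0625 = 5.75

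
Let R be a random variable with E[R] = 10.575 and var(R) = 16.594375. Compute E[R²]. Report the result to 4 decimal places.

E[R²] = var(R) + (E[R])² = 16.594375 + (10.575)² = 128.425

128.4250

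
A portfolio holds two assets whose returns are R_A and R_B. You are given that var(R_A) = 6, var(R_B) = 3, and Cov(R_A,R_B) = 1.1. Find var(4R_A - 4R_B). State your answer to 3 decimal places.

108.800

var(4R_A - 4R_B) = (4)²·var(R_A) + (-4)²·var(R_B) + 2·(4)·(-4)·Cov(R_A,R_B)
= 16·6 + 16·3 + -32·1.1 = 108.8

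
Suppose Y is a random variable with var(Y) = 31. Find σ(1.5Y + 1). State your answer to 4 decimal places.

8.3516

var(1.5Y + 1) = (1.5)²·31 = 69.75
σ(1.5Y + 1) = √69.75 ≈ 8.3516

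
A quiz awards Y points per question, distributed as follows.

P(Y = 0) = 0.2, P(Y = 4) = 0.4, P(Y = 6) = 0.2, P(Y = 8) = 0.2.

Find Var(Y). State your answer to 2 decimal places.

E[Y] = (0)(0.2) + (4)(0.4) + (6)(0.2) + (8)(0.2) = 4.4
E[Y²] = (0)²(0.2) + (4)²(0.4) + (6)²(0.2) + (8)²(0.2) = 26.4
Var(Y) = E[Y²] − (E[Y])² = 26.4 − (4.4)² = 7.04

7.04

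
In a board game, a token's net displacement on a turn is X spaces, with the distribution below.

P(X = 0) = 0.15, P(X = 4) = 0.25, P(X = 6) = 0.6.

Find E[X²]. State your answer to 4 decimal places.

E[X²] = (0)²(0.15) + (4)²(0.25) + (6)²(0.6) = 25.6

25.6000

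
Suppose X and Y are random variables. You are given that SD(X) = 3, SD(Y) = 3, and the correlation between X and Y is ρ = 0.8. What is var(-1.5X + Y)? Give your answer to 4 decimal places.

7.6500

var(X) = (3)² = 9;  var(Y) = (3)² = 9
cov(X,Y) = ρ·SD(X)·SD(Y) = 0.8·3·3 = 7.2
var(-1.5X + Y) = (-1.5)²·var(X) + (1)²·var(Y) + 2·(-1.5)·(1)·cov(X,Y)
= 2.25·9 + 1·9 + -3·7.2 = 7.65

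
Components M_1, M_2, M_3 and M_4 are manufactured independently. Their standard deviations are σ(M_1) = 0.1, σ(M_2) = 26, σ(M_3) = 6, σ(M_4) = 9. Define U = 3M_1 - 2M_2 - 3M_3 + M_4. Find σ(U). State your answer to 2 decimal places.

55.76

Var(M_1) = 0.01, Var(M_2) = 676, Var(M_3) = 36, Var(M_4) = 81
By independence, Var(U) = (3)²Var(M_1) + (-2)²Var(M_2) + (-3)²Var(M_3) + (1)²Var(M_4)
= (3)²·0.01 + (-2)²·676 + (-3)²·36 + (1)²·81 = 3109.09
σ(U) = √3109.09 ≈ 55.76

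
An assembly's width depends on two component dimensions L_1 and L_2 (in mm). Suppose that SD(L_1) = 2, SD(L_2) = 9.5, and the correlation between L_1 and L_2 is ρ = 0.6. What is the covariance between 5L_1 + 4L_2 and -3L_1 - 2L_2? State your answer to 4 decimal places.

V(L_1) = (2)² = 4;  V(L_2) = (9.5)² = 90.25
Cov(L_1,L_2) = ρ·SD(L_1)·SD(L_2) = 0.6·2·9.5 = 11.4
Cov(5L_1 + 4L_2, -3L_1 - 2L_2) = (5)(-3)V(L_1) + (4)(-2)V(L_2) + [(5)(-2) + (4)(-3)]Cov(L_1,L_2)
= -15·4 + -8·90.25 + -22·11.4 = -1032.8

-1032.8000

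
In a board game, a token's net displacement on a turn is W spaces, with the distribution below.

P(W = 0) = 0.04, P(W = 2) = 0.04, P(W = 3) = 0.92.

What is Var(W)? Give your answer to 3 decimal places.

0.374

E[W] = (0)(0.04) + (2)(0.04) + (3)(0.92) = 2.84
E[W²] = (0)²(0.04) + (2)²(0.04) + (3)²(0.92) = 8.44
Var(W) = E[W²] − (E[W])² = 8.44 − (2.84)² = 0.3744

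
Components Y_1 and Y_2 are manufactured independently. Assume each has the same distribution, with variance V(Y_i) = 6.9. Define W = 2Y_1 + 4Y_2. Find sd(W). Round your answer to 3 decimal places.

11.747

By independence, V(W) = (2)²V(Y_1) + (4)²V(Y_2)
= (2)²·6.9 + (4)²·6.9 = 138
sd(W) = √138 ≈ 11.747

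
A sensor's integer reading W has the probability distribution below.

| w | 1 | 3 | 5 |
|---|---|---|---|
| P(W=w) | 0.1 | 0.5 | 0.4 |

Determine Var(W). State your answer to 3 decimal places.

1.640

E[W] = (1)(0.1) + (3)(0.5) + (5)(0.4) = 3.6
E[W²] = (1)²(0.1) + (3)²(0.5) + (5)²(0.4) = 14.6
Var(W) = E[W²] − (E[W])² = 14.6 − (3.6)² = 1.64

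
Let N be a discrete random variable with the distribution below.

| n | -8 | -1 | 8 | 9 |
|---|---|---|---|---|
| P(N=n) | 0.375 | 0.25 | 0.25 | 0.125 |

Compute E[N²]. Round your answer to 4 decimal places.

50.3750

E[N²] = (-8)²(0.375) + (-1)²(0.25) + (8)²(0.25) + (9)²(0.125) = 50.375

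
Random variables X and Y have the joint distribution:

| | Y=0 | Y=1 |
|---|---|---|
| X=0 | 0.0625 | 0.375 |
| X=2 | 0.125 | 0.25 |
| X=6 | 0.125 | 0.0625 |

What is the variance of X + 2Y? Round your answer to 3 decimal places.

E[X] = 1.875,  E[Y] = 0.6875,  E[XY] = 0.875
Var(X) = 8.25 − (1.875)² = 4.734375;  Var(Y) = 0.6875 − (0.6875)² = 0.21484375
Cov(X,Y) = 0.875 − (1.875)(0.6875) = -0.4140625
Var(X + 2Y) = (1)²·4.734375 + (2)²·0.21484375 + 2·(1)·(2)·-0.4140625 = 3.9375

3.938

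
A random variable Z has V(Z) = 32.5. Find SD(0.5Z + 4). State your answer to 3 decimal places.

2.850

V(0.5Z + 4) = (0.5)²·32.5 = 8.125
SD(0.5Z + 4) = √8.125 ≈ 2.850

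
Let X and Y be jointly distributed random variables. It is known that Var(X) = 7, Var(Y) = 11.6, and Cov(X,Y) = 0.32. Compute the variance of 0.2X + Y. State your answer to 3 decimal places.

Var(0.2X + Y) = (0.2)²·Var(X) + (1)²·Var(Y) + 2·(0.2)·(1)·Cov(X,Y)
= 0.04·7 + 1·11.6 + 0.4·0.32 = 12.008

12.008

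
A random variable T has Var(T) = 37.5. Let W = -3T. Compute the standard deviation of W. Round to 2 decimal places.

18.37

Var(-3T) = (-3)²·37.5 = 337.5
SD(W) = √337.5 ≈ 18.37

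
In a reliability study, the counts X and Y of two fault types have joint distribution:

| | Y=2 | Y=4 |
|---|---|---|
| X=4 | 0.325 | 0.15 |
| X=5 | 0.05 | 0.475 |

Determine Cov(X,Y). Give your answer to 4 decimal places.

0.2938

E[X] = 4.525,  E[Y] = 3.25
E[XY] = 15
Cov(X,Y) = E[XY] − E[X]E[Y] = 15 − (4.525)(3.25) = 0.29375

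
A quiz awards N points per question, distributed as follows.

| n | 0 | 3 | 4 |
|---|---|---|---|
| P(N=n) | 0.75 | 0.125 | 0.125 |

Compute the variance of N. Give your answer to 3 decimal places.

E[N] = (0)(0.75) + (3)(0.125) + (4)(0.125) = 0.875
E[N²] = (0)²(0.75) + (3)²(0.125) + (4)²(0.125) = 3.125
V(N) = E[N²] − (E[N])² = 3.125 − (0.875)² = 2.359375

2.359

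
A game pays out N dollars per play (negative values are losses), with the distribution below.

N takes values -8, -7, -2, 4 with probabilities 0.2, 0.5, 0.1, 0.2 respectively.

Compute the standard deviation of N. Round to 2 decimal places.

4.54

E[N] = (-8)(0.2) + (-7)(0.5) + (-2)(0.1) + (4)(0.2) = -4.5
E[N²] = (-8)²(0.2) + (-7)²(0.5) + (-2)²(0.1) + (4)²(0.2) = 40.9
Var(N) = E[N²] − (E[N])² = 40.9 − (-4.5)² = 20.65
σ(N) = √20.65 ≈ 4.54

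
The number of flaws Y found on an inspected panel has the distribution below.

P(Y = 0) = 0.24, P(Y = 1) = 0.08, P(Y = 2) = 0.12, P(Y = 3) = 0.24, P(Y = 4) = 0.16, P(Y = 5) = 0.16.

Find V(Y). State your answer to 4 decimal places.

E[Y] = (0)(0.24) + (1)(0.08) + (2)(0.12) + (3)(0.24) + (4)(0.16) + (5)(0.16) = 2.48
E[Y²] = (0)²(0.24) + (1)²(0.08) + (2)²(0.12) + (3)²(0.24) + (4)²(0.16) + (5)²(0.16) = 9.28
V(Y) = E[Y²] − (E[Y])² = 9.28 − (2.48)² = 3.1296

3.1296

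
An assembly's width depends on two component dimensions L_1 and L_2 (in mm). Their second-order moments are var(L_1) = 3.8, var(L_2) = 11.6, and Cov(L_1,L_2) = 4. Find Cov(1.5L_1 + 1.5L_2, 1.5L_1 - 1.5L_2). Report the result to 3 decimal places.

Cov(1.5L_1 + 1.5L_2, 1.5L_1 - 1.5L_2) = (1.5)(1.5)var(L_1) + (1.5)(-1.5)var(L_2) + [(1.5)(-1.5) + (1.5)(1.5)]Cov(L_1,L_2)
= 2.25·3.8 + -2.25·11.6 + 0·4 = -17.55

-17.550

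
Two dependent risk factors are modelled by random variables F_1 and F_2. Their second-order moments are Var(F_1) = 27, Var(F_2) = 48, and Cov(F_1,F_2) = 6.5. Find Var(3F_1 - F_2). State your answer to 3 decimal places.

Var(3F_1 - F_2) = (3)²·Var(F_1) + (-1)²·Var(F_2) + 2·(3)·(-1)·Cov(F_1,F_2)
= 9·27 + 1·48 + -6·6.5 = 252

252.000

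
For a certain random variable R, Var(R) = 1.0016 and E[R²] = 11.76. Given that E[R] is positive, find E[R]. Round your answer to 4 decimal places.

3.2800

(E[R])² = E[R²] − Var(R) = 11.76 − 1.0016 = 10.7584
E[R] = √10.7584 = 3.28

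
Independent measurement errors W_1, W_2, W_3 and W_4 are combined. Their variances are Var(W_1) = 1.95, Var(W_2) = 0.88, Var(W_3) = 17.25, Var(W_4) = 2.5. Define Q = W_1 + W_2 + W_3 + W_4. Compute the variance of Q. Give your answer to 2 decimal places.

By independence, Var(Q) = (1)²Var(W_1) + (1)²Var(W_2) + (1)²Var(W_3) + (1)²Var(W_4)
= (1)²·1.95 + (1)²·0.88 + (1)²·17.25 + (1)²·2.5 = 22.58

22.58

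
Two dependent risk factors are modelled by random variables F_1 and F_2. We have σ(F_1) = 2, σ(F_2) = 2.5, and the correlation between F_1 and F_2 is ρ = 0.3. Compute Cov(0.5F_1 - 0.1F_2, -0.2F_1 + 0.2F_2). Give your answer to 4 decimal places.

-0.3450

var(F_1) = (2)² = 4;  var(F_2) = (2.5)² = 6.25
Cov(F_1,F_2) = ρ·σ(F_1)·σ(F_2) = 0.3·2·2.5 = 1.5
Cov(0.5F_1 - 0.1F_2, -0.2F_1 + 0.2F_2) = (0.5)(-0.2)var(F_1) + (-0.1)(0.2)var(F_2) + [(0.5)(0.2) + (-0.1)(-0.2)]Cov(F_1,F_2)
= -0.1·4 + -0.02·6.25 + 0.12·1.5 = -0.345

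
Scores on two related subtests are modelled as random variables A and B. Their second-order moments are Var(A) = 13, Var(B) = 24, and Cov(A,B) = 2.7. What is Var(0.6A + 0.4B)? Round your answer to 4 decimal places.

Var(0.6A + 0.4B) = (0.6)²·Var(A) + (0.4)²·Var(B) + 2·(0.6)·(0.4)·Cov(A,B)
= 0.36·13 + 0.16·24 + 0.48·2.7 = 9.816

9.8160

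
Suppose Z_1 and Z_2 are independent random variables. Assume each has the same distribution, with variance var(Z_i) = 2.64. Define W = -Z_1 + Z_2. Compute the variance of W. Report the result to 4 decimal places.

5.2800

By independence, var(W) = (-1)²var(Z_1) + (1)²var(Z_2)
= (-1)²·2.64 + (1)²·2.64 = 5.28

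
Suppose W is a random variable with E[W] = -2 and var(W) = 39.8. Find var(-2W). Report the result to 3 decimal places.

159.200

var(-2W) = (-2)²·var(W) = 4·39.8 = 159.2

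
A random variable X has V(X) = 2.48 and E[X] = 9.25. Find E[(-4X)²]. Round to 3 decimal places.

1408.680

E[-4X] = -4·9.25 = -37
V(-4X) = (-4)²·2.48 = 39.68
E[(-4X)²] = V((-4X)) + (E[(-4X)])² = 39.68 + (-37)² = 1408.68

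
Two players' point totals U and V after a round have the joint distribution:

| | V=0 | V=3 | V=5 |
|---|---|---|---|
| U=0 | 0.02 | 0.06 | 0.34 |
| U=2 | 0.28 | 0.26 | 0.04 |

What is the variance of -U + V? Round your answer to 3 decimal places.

7.890

E[U] = 1.16,  E[V] = 2.86,  E[UV] = 1.96
Var(U) = 2.32 − (1.16)² = 0.9744;  Var(V) = 12.38 − (2.86)² = 4.2004
Cov(U,V) = 1.96 − (1.16)(2.86) = -1.3576
Var(-U + V) = (-1)²·0.9744 + (1)²·4.2004 + 2·(-1)·(1)·-1.3576 = 7.89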